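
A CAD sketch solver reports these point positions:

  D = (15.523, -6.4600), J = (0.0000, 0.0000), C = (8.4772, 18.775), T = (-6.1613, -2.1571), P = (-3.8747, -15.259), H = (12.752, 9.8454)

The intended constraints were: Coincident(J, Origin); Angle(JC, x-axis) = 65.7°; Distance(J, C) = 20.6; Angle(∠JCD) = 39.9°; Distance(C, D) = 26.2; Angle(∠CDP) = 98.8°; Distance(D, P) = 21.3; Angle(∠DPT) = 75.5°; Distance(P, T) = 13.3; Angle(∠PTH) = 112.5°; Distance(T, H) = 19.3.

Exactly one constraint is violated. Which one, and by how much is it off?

Distance(T, H) = 19.3 — off by 3.10.

J = (0.00, 0.00) ✓; JC at 65.70° ✓; |JC| = 20.60 ✓; ∠JCD = 39.90° ✓; |CD| = 26.20 ✓; ∠CDP = 98.80° ✓; |DP| = 21.30 ✓; ∠DPT = 75.50° ✓; |PT| = 13.30 ✓; ∠PTH = 112.5° ✓; |TH| = 22.40 ✗.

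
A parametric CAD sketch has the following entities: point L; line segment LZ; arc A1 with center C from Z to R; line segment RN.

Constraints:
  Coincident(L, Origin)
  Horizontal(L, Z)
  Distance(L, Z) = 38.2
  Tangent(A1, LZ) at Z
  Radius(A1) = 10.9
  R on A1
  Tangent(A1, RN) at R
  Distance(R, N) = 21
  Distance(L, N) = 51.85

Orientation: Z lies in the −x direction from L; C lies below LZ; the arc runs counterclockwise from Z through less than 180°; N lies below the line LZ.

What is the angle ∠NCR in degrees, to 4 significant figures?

62.57°

Checks: |CZ| = 10.90 ✓; |CR| = 10.90 ✓; ∠(CR, RN) = 90.00° ✓; |RN| = 21.00 ✓; |LN| = 51.85 ✓.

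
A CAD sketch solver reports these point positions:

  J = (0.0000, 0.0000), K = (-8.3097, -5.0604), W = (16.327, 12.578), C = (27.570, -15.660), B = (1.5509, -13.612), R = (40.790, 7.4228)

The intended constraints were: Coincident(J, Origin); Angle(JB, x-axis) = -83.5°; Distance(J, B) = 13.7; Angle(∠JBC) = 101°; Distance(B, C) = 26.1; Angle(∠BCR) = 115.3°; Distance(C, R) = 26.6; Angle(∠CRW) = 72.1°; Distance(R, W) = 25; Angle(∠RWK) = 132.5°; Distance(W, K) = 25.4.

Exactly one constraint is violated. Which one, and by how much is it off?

Distance(W, K) = 25.4 — off by 4.90.

J = (0.00, 0.00) ✓; JB at -83.50° ✓; |JB| = 13.70 ✓; ∠JBC = 101.0° ✓; |BC| = 26.10 ✓; ∠BCR = 115.3° ✓; |CR| = 26.60 ✓; ∠CRW = 72.10° ✓; |RW| = 25.00 ✓; ∠RWK = 132.5° ✓; |WK| = 30.30 ✗.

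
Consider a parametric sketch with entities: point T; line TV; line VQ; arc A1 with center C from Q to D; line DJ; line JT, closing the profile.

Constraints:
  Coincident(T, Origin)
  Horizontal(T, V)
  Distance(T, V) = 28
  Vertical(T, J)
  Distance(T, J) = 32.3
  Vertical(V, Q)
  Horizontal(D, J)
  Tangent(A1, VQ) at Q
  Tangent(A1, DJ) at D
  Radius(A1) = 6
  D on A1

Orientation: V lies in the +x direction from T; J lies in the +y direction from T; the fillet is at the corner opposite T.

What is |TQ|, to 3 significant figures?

38.4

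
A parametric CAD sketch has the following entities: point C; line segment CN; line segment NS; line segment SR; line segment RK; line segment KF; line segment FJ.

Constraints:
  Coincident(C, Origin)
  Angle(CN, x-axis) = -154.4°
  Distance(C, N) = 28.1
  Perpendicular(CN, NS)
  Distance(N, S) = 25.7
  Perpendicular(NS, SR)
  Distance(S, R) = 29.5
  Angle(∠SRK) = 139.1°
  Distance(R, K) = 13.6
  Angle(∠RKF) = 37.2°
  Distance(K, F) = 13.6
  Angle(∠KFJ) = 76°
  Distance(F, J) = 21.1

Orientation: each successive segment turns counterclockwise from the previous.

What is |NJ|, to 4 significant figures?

49.91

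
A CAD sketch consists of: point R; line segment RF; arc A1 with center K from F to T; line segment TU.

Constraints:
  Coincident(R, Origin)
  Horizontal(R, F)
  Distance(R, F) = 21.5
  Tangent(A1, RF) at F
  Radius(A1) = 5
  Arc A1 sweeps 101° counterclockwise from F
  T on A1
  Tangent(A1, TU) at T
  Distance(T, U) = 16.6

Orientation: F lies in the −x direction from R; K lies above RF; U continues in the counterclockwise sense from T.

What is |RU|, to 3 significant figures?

29.8

On A1, F sits at bearing -90° from K; a 101° counterclockwise sweep puts T at bearing 11°, so T = K + 5.0·(cos 11°, sin 11°) = (-16.6, 5.95). Tangency of A1 to TU means the radius KT is perpendicular to TU, so TU runs along (−sin 11°, cos 11°); with |TU| = 16.6, U = (-19.8, 22.2). Then |RU| = |U − R| = 29.8.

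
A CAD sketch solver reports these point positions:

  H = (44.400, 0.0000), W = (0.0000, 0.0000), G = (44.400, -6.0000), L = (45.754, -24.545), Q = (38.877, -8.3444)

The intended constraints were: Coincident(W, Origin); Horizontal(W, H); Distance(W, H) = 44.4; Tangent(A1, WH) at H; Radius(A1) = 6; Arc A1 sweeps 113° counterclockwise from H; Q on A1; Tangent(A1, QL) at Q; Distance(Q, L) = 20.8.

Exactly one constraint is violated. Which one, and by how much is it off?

Distance(Q, L) = 20.8 — off by 3.20.

W = (0.00, 0.00) ✓; W.y = 0.00, H.y = 0.00 ✓; |WH| = 44.40 ✓; ∠(GH, HW) = 90.00° ✓; |GH| = 6.000 ✓; bearing(G→Q) − bearing(G→H) = 113.0° ✓; |GQ| = 6.000 ✓; ∠(GQ, QL) = 90.00° ✓; |QL| = 17.60 ✗.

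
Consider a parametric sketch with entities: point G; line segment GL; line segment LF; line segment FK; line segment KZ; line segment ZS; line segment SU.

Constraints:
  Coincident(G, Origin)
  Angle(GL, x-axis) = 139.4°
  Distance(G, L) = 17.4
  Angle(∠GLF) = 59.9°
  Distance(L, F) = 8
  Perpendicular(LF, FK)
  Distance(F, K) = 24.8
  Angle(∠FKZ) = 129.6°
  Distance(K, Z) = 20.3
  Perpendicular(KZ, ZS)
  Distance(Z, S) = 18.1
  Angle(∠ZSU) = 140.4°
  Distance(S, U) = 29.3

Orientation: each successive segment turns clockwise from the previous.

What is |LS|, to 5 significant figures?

30.561

∠FKZ = 129.6° gives KZ at -121.10° from the x-axis; with |KZ| = 20.3, Z = (-7.9498, -26.821). KZ is perpendicular to ZS, so ZS runs at 148.90°; with |ZS| = 18.1, S = (-23.448, -17.472). Then |LS| = |S − L| = 30.561.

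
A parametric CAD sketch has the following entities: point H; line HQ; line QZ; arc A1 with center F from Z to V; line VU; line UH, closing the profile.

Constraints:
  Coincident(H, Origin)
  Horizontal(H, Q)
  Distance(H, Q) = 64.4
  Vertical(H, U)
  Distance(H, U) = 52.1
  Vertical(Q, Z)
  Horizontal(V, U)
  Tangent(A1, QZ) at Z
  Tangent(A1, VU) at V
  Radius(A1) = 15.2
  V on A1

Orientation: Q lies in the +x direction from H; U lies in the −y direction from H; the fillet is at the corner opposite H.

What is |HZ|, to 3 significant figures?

74.2

The virtual corner opposite H is at (64.4, -52.1). Tangency of A1 to QZ means the radius FZ is perpendicular to QZ and since A1 is tangent to VU there, FV ⟂ VU, with radius 15.2, so the center F sits 15.2 in from both sides at F = (49.2, -36.9). That places the tangent points at Z = (64.4, -36.9) on QZ and V = (49.2, -52.1) on VU. Then |HZ| = |Z − H| = 74.2.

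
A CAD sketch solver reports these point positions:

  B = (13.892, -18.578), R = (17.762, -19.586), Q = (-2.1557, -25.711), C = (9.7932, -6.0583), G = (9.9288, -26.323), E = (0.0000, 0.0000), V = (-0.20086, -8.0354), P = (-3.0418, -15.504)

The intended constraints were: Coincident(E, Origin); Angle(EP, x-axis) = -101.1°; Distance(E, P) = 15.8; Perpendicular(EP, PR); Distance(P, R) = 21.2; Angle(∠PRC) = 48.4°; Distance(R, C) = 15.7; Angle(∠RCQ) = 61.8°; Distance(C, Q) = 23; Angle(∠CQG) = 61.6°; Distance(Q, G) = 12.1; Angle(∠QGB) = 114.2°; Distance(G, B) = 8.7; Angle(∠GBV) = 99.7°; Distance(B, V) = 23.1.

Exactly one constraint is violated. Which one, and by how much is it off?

Distance(B, V) = 23.1 — off by 5.50.

E = (0.00, 0.00) ✓; EP at -101.1° ✓; |EP| = 15.80 ✓; ∠(EP, PR) = 90.00° ✓; |PR| = 21.20 ✓; ∠PRC = 48.40° ✓; |RC| = 15.70 ✓; ∠RCQ = 61.80° ✓; |CQ| = 23.00 ✓; ∠CQG = 61.60° ✓; |QG| = 12.10 ✓; ∠QGB = 114.2° ✓; |GB| = 8.700 ✓; ∠GBV = 99.70° ✓; |BV| = 17.60 ✗.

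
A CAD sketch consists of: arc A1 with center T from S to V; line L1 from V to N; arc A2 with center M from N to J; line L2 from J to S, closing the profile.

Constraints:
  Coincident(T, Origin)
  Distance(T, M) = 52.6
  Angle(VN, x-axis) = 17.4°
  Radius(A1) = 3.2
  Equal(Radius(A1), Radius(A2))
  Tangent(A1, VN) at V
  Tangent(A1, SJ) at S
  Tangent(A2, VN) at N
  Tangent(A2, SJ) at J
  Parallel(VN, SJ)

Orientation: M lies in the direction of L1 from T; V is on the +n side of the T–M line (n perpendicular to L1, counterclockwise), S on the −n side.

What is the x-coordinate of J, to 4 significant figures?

51.15

The slot axis is L1's direction at 17.4°, so u = (cos 17.4°, sin 17.4°) = (0.9542, 0.2990) and n = (−sin 17.4°, cos 17.4°) = (-0.2990, 0.9542). T is at the origin and M lies 52.6 along u from T, so M = 52.6·u = (50.19, 15.73). Tangency of A1 to both parallel lines with radius 3.2 puts V and S at T ± 3.2·n: V = (-0.9569, 3.054), S = (0.9569, -3.054). Equal radii place N and J the same way about M: N = M + 3.2·n = (49.24, 18.78), J = M − 3.2·n = (51.15, 12.68). So J.x = 51.15.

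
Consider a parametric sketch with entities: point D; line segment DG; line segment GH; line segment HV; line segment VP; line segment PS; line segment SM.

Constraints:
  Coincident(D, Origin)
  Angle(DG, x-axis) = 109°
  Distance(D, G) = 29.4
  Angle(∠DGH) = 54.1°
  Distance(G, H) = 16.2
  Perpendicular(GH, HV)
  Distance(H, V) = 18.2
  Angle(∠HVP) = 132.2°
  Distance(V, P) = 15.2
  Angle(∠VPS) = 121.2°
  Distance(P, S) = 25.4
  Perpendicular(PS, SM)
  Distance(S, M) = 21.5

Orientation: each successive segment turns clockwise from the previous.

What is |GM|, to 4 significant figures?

13.27

D is at the origin; DG runs at 109.0° with length 29.4, so G = (-9.572, 27.80). ∠DGH = 54.1° gives GH at -16.90° from the x-axis; with |GH| = 16.2, H = (5.929, 23.09). GH is perpendicular to HV, so HV runs at -106.9°; with |HV| = 18.2, V = (0.6379, 5.675). ∠HVP = 132.2° gives VP at -154.7° from the x-axis; with |VP| = 15.2, P = (-13.10, -0.8210). ∠VPS = 121.2° gives PS at 146.5° from the x-axis; with |PS| = 25.4, S = (-34.28, 13.20). The perpendicularity gives SM at right angles to PS, so SM runs at 56.50°; with |SM| = 21.5, M = (-22.42, 31.13). Then |GM| = |M − G| = 13.27.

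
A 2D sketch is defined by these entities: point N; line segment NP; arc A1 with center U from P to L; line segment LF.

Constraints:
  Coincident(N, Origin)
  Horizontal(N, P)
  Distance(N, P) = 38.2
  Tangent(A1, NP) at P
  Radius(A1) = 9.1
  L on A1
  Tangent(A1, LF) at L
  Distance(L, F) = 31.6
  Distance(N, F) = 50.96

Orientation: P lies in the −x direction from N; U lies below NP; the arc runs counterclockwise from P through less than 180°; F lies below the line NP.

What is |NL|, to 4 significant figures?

48.06

Checks: |UL| = 9.100 ✓; ∠(UL, LF) = 90.00° ✓; |LF| = 31.60 ✓; |NF| = 50.96 ✓.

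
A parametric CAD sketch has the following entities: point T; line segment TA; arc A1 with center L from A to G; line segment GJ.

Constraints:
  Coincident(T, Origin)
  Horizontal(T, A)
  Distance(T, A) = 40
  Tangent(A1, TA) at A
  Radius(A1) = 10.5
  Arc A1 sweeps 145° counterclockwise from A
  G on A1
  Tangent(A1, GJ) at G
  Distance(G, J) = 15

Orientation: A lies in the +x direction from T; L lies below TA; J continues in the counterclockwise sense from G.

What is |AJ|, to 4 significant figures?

28.40

T is at the origin; T and A share the same y with |TA| = 40.0 and A on the +x side, so A = (40.00, 0.000). The tangent condition forces LA to be normal to TA, so L = A + (0, -10.5) = (40.00, -10.50). On A1, A sits at bearing 90° from L; a 145° counterclockwise sweep puts G at bearing 235°, so G = L + 10.5·(cos 235°, sin 235°) = (33.98, -19.10). A1 meets GJ tangentially, so LG is at right angles to GJ, so GJ runs along (−sin 235°, cos 235°); with |GJ| = 15.0, J = (46.26, -27.70). Then |AJ| = |J − A| = 28.40.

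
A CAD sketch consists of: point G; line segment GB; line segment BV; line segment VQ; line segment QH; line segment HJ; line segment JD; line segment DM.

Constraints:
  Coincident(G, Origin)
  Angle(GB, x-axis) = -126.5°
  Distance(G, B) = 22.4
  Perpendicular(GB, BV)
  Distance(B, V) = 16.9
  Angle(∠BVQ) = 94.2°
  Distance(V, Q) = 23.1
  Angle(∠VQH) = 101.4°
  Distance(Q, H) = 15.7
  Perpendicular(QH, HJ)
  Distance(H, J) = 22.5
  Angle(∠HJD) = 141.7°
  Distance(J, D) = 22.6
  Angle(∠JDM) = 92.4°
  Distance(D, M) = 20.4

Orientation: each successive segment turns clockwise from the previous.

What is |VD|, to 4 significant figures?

18.67

G is at the origin; GB runs at -126.5° with length 22.4, so B = (-13.32, -18.01). GB ⟂ BV, so BV runs at 143.5°; with |BV| = 16.9, V = (-26.91, -7.954). ∠BVQ = 94.2° gives VQ at 57.70° from the x-axis; with |VQ| = 23.1, Q = (-14.57, 11.57). ∠VQH = 101.4° gives QH at -20.90° from the x-axis; with |QH| = 15.7, H = (0.1013, 5.971). The perpendicularity gives HJ at right angles to QH, so HJ runs at -110.9°; with |HJ| = 22.5, J = (-7.925, -15.05). ∠HJD = 141.7° gives JD at -149.2° from the x-axis; with |JD| = 22.6, D = (-27.34, -26.62). Then |VD| = |D − V| = 18.67.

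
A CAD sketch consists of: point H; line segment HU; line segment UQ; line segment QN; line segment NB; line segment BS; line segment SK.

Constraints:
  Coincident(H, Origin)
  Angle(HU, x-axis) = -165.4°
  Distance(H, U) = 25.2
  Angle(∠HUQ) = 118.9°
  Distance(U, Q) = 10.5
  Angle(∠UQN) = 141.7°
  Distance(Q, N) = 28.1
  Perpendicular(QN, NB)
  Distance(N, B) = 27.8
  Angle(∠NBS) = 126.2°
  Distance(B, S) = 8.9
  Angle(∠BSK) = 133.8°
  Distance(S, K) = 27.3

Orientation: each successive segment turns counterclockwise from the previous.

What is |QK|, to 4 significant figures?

28.94

H is at the origin; HU runs at -165.4° with length 25.2, so U = (-24.39, -6.352). ∠HUQ = 118.9° gives UQ at -104.3° from the x-axis; with |UQ| = 10.5, Q = (-26.98, -16.53). ∠UQN = 141.7° gives QN at -66.00° from the x-axis; with |QN| = 28.1, N = (-15.55, -42.20). QN is perpendicular to NB, so NB runs at 24.00°; with |NB| = 27.8, B = (9.846, -30.89). ∠NBS = 126.2° gives BS at 77.80° from the x-axis; with |BS| = 8.9, S = (11.73, -22.19). ∠BSK = 133.8° gives SK at 124.0° from the x-axis; with |SK| = 27.3, K = (-3.539, 0.4416). Then |QK| = |K − Q| = 28.94.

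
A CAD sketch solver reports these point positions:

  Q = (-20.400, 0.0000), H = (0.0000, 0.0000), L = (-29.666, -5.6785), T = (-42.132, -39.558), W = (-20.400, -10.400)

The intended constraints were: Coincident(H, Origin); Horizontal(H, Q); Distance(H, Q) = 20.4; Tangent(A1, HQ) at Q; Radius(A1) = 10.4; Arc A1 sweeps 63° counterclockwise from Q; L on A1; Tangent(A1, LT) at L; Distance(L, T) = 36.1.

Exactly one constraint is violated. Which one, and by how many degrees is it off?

Tangent(A1, LT) at L — off by 6.80°.

H = (0.00, 0.00) ✓; H.y = 0.00, Q.y = 0.00 ✓; |HQ| = 20.40 ✓; ∠(WQ, QH) = 90.00° ✓; |WQ| = 10.40 ✓; bearing(W→L) − bearing(W→Q) = 63.00° ✓; |WL| = 10.40 ✓; ∠(WL, LT) = 83.20° ✗; |LT| = 36.10 ✓.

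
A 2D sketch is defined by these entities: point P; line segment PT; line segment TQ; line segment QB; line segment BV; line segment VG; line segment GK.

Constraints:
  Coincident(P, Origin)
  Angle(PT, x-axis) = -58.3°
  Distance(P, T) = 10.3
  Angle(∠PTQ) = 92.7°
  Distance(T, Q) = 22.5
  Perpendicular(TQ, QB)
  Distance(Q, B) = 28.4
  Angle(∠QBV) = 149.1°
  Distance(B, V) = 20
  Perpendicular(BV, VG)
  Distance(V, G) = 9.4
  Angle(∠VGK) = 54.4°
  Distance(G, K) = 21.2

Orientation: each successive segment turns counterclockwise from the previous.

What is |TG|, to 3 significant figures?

40.9

P is at the origin; PT runs at -58.3° with length 10.3, so T = (5.41, -8.76). ∠PTQ = 92.7° gives TQ at 29.0° from the x-axis; with |TQ| = 22.5, Q = (25.1, 2.14). TQ is perpendicular to QB, so QB runs at 119°; with |QB| = 28.4, B = (11.3, 27.0). ∠QBV = 149.1° gives BV at 150° from the x-axis; with |BV| = 20.0, V = (-5.98, 37.0). The perpendicularity gives VG at right angles to BV, so VG runs at -120°; with |VG| = 9.4, G = (-10.7, 28.9). Then |TG| = |G − T| = 40.9.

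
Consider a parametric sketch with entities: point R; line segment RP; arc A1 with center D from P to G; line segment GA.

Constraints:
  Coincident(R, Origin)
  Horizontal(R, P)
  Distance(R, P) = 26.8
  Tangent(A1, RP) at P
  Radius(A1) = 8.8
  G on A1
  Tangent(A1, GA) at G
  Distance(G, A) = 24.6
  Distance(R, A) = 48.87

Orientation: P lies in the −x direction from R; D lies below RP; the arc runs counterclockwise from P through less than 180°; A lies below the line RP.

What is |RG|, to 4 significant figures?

36.66

Checks: ∠(DP, PR) = 90.00° ✓; |DP| = 8.800 ✓; |DG| = 8.800 ✓; ∠(DG, GA) = 90.00° ✓; |GA| = 24.60 ✓; |RA| = 48.87 ✓.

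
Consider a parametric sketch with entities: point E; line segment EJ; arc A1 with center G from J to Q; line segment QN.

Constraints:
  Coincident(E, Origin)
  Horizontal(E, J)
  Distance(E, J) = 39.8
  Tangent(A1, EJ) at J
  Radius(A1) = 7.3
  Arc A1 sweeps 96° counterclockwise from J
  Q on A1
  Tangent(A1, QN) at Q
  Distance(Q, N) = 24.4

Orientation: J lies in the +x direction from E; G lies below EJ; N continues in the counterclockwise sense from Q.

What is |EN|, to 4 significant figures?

47.71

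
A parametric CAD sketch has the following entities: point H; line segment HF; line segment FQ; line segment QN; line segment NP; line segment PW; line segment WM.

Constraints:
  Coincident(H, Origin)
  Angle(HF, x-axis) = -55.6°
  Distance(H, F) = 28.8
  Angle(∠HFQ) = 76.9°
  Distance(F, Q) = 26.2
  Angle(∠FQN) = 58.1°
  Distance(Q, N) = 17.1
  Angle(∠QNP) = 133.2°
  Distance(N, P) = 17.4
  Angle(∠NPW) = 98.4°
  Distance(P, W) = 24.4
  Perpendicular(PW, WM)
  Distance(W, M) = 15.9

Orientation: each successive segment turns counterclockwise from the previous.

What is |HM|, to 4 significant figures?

38.46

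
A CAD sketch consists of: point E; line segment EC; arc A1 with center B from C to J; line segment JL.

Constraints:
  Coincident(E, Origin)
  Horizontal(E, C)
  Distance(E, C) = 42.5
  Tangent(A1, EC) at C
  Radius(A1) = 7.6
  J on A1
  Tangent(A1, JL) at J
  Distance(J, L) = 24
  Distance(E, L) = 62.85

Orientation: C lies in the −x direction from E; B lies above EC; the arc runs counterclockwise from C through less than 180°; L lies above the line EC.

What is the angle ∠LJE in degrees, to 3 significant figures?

159°

E is at the origin; E and C share the same y with |EC| = 42.5 and C on the −x side, so C = (-42.5, 0.00). The tangent condition forces BC to be normal to EC, so B = C + (0, 7.6) = (-42.5, 7.60). Since BJ ⟂ JL (tangency), |BL| = √(7.6² + 24.0²) = 25.2 regardless of where J sits on A1. So L lies on both circle(E, 62.85) and circle(B, 25.2); the above-EC intersection is L = (-55.8, 29.0). J is the foot of the tangent from L: J = (-37.5, 13.4).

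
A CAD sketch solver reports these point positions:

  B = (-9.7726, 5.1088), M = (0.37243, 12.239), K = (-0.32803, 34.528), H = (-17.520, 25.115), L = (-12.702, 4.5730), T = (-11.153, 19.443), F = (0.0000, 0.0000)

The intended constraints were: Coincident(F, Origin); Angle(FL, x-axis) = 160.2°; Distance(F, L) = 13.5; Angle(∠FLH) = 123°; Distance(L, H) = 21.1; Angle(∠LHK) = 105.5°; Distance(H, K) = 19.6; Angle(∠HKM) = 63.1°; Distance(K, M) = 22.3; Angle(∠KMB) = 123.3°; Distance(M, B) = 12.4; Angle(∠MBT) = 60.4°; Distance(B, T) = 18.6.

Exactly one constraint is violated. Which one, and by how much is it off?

Distance(B, T) = 18.6 — off by 4.20.

F = (0.00, 0.00) ✓; FL at 160.2° ✓; |FL| = 13.50 ✓; ∠FLH = 123.0° ✓; |LH| = 21.10 ✓; ∠LHK = 105.5° ✓; |HK| = 19.60 ✓; ∠HKM = 63.10° ✓; |KM| = 22.30 ✓; ∠KMB = 123.3° ✓; |MB| = 12.40 ✓; ∠MBT = 60.40° ✓; |BT| = 14.40 ✗.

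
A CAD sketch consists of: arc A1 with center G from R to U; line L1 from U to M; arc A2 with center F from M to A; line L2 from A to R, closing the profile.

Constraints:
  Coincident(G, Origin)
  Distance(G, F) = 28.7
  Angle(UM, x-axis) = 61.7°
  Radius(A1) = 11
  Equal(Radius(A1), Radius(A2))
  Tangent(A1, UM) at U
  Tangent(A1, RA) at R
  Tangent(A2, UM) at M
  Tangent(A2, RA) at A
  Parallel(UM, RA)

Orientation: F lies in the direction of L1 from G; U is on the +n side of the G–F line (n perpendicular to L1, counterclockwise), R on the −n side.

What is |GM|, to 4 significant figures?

30.74

The slot axis is L1's direction at 61.7°, so u = (cos 61.7°, sin 61.7°) = (0.4741, 0.8805) and n = (−sin 61.7°, cos 61.7°) = (-0.8805, 0.4741). G is at the origin and F lies 28.7 along u from G, so F = 28.7·u = (13.61, 25.27). Tangency of A1 to both parallel lines with radius 11.0 puts U and R at G ± 11.0·n: U = (-9.685, 5.215), R = (9.685, -5.215). Equal radii place M and A the same way about F: M = F + 11.0·n = (3.921, 30.48), A = F − 11.0·n = (23.29, 20.05). Then |GM| = |M − G| = 30.74.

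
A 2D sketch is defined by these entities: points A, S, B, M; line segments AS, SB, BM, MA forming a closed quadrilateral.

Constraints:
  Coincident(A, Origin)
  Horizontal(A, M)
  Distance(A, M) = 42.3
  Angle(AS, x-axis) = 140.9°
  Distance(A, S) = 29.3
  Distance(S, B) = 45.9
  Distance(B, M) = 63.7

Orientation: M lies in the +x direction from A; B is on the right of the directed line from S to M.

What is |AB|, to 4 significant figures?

30.98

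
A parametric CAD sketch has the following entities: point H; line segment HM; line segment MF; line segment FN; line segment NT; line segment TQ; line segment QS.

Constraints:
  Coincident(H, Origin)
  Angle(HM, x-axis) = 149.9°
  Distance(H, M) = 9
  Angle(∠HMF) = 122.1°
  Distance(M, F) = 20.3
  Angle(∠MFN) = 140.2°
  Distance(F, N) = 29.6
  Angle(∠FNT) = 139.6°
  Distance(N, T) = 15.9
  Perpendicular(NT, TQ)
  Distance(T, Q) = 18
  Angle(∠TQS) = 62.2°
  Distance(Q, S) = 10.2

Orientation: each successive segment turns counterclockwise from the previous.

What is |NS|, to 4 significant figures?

14.92

H is at the origin; HM runs at 149.9° with length 9.0, so M = (-7.786, 4.514). ∠HMF = 122.1° gives MF at -152.2° from the x-axis; with |MF| = 20.3, F = (-25.74, -4.954). ∠MFN = 140.2° gives FN at -112.4° from the x-axis; with |FN| = 29.6, N = (-37.02, -32.32). ∠FNT = 139.6° gives NT at -72.00° from the x-axis; with |NT| = 15.9, T = (-32.11, -47.44). The perpendicularity gives TQ at right angles to NT, so TQ runs at 18.00°; with |TQ| = 18.0, Q = (-14.99, -41.88). ∠TQS = 62.2° gives QS at 135.8° from the x-axis; with |QS| = 10.2, S = (-22.30, -34.77). Then |NS| = |S − N| = 14.92.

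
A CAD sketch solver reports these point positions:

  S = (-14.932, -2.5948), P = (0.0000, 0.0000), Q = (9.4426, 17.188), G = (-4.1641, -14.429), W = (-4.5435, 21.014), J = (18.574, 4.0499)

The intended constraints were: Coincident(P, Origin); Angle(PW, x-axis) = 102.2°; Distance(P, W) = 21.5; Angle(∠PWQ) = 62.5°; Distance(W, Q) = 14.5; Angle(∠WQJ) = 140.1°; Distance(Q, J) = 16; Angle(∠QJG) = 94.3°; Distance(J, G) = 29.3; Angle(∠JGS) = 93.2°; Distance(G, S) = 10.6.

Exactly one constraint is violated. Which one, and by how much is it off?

Distance(G, S) = 10.6 — off by 5.40.

P = (0.00, 0.00) ✓; PW at 102.2° ✓; |PW| = 21.50 ✓; ∠PWQ = 62.50° ✓; |WQ| = 14.50 ✓; ∠WQJ = 140.1° ✓; |QJ| = 16.00 ✓; ∠QJG = 94.30° ✓; |JG| = 29.30 ✓; ∠JGS = 93.20° ✓; |GS| = 16.00 ✗.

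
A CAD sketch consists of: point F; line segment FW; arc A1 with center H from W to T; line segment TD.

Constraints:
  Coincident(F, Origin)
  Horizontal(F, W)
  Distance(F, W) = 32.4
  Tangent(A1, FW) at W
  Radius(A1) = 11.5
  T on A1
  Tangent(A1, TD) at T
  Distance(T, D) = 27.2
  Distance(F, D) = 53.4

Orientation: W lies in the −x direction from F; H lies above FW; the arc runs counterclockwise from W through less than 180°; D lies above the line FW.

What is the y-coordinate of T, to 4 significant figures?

16.63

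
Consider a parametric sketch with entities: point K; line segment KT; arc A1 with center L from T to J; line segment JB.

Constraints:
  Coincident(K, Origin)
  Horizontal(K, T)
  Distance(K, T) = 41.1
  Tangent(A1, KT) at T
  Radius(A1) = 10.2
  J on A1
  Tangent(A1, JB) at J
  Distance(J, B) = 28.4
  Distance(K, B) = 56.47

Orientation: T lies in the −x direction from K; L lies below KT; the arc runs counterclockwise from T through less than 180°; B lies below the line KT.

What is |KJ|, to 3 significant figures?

52.4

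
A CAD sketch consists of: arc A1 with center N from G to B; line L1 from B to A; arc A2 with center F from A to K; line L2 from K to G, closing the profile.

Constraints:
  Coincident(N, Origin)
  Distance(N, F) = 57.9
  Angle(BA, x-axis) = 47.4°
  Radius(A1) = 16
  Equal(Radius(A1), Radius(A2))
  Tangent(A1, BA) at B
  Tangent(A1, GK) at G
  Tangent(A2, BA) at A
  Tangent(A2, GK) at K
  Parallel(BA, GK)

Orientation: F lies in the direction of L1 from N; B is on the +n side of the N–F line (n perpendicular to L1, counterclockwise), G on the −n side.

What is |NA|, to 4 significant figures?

60.07

The slot axis is L1's direction at 47.4°, so u = (cos 47.4°, sin 47.4°) = (0.6769, 0.7361) and n = (−sin 47.4°, cos 47.4°) = (-0.7361, 0.6769). N is at the origin and F lies 57.9 along u from N, so F = 57.9·u = (39.19, 42.62). Tangency of A1 to both parallel lines with radius 16.0 puts B and G at N ± 16.0·n: B = (-11.78, 10.83), G = (11.78, -10.83). Equal radii place A and K the same way about F: A = F + 16.0·n = (27.41, 53.45), K = F − 16.0·n = (50.97, 31.79). Then |NA| = |A − N| = 60.07.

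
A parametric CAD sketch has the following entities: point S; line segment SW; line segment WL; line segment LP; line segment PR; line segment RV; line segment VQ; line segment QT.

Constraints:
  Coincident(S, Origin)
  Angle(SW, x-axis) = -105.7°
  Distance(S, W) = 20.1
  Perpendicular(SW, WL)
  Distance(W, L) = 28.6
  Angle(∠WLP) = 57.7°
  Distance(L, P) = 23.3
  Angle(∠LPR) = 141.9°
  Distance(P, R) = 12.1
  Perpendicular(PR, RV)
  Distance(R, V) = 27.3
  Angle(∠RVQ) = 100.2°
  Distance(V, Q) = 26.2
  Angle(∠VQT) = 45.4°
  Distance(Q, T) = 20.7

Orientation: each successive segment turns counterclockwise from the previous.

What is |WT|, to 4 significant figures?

13.98

S is at the origin; SW runs at -105.7° with length 20.1, so W = (-5.439, -19.35). The perpendicularity gives WL at right angles to SW, so WL runs at -15.70°; with |WL| = 28.6, L = (22.09, -27.09). ∠WLP = 57.7° gives LP at 106.6° from the x-axis; with |LP| = 23.3, P = (15.44, -4.760). ∠LPR = 141.9° gives PR at 144.7° from the x-axis; with |PR| = 12.1, R = (5.562, 2.232). The perpendicularity gives RV at right angles to PR, so RV runs at -125.3°; with |RV| = 27.3, V = (-10.21, -20.05). ∠RVQ = 100.2° gives VQ at -45.50° from the x-axis; with |VQ| = 26.2, Q = (8.150, -38.74). ∠VQT = 45.4° gives QT at 89.10° from the x-axis; with |QT| = 20.7, T = (8.476, -18.04). Then |WT| = |T − W| = 13.98.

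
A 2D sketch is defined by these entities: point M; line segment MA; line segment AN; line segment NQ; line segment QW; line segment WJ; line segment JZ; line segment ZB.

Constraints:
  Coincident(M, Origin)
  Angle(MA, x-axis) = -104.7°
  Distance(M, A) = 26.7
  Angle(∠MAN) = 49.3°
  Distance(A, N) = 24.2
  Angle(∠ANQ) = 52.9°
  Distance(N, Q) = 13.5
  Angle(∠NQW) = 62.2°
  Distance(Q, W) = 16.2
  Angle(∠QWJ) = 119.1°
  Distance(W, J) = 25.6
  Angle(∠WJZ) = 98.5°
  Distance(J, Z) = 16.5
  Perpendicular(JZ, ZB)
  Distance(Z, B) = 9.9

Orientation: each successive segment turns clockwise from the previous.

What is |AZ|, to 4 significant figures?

42.42

M is at the origin; MA runs at -104.7° with length 26.7, so A = (-6.775, -25.83). ∠MAN = 49.3° gives AN at 124.6° from the x-axis; with |AN| = 24.2, N = (-20.52, -5.906). ∠ANQ = 52.9° gives NQ at -2.500° from the x-axis; with |NQ| = 13.5, Q = (-7.030, -6.495). ∠NQW = 62.2° gives QW at -120.3° from the x-axis; with |QW| = 16.2, W = (-15.20, -20.48). ∠QWJ = 119.1° gives WJ at 178.8° from the x-axis; with |WJ| = 25.6, J = (-40.80, -19.95). ∠WJZ = 98.5° gives JZ at 97.30° from the x-axis; with |JZ| = 16.5, Z = (-42.89, -3.580). Then |AZ| = |Z − A| = 42.42.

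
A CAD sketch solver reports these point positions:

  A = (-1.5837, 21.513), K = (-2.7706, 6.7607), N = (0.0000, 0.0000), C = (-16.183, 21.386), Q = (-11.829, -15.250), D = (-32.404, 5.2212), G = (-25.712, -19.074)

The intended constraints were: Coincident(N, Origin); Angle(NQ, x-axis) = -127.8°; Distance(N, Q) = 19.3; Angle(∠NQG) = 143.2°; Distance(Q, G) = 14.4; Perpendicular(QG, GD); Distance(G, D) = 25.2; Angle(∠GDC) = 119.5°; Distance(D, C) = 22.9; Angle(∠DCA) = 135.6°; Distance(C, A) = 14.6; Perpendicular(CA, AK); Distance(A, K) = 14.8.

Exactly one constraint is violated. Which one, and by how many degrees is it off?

Perpendicular(CA, AK) — off by 5.10°.

N = (0.00, 0.00) ✓; NQ at -127.8° ✓; |NQ| = 19.30 ✓; ∠NQG = 143.2° ✓; |QG| = 14.40 ✓; ∠(QG, GD) = 90.00° ✓; |GD| = 25.20 ✓; ∠GDC = 119.5° ✓; |DC| = 22.90 ✓; ∠DCA = 135.6° ✓; |CA| = 14.60 ✓; ∠(CA, AK) = 95.10° ✗; |AK| = 14.80 ✓.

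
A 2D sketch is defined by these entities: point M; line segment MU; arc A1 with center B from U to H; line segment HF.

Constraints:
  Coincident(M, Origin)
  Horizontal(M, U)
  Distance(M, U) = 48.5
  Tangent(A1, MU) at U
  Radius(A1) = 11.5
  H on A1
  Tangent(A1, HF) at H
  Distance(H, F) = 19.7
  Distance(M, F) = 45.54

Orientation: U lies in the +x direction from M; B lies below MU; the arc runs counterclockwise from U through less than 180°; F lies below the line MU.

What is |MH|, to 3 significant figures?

38.4

M is at the origin; M and U share the same y with |MU| = 48.5 and U on the +x side, so U = (48.5, 0.00). A1 meets MU tangentially, so BU is at right angles to MU, so B = U + (0, -11.5) = (48.5, -11.5). Since BH ⟂ HF (tangency), |BF| = √(11.5² + 19.7²) = 22.8 regardless of where H sits on A1. So F lies on both circle(M, 45.54) and circle(B, 22.8); the below-MU intersection is F = (34.6, -29.6). H is the foot of the tangent from F: H = (37.1, -10.1).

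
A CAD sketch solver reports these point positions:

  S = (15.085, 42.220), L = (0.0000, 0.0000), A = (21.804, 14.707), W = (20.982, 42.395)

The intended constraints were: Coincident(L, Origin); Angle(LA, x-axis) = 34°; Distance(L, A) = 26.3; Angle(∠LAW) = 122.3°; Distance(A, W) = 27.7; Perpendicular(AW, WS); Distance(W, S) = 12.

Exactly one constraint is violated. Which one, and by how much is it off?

Distance(W, S) = 12 — off by 6.10.

L = (0.00, 0.00) ✓; LA at 34.00° ✓; |LA| = 26.30 ✓; ∠LAW = 122.3° ✓; |AW| = 27.70 ✓; ∠(AW, WS) = 90.00° ✓; |WS| = 5.900 ✗.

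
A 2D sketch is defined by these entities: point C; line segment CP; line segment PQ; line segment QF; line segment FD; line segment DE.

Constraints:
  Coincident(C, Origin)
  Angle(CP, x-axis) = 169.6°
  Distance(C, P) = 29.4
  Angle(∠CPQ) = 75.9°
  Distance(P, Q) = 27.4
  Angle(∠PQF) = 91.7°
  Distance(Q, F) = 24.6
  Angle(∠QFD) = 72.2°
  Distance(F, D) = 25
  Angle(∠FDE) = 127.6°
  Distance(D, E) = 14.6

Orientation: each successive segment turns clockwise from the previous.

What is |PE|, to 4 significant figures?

4.257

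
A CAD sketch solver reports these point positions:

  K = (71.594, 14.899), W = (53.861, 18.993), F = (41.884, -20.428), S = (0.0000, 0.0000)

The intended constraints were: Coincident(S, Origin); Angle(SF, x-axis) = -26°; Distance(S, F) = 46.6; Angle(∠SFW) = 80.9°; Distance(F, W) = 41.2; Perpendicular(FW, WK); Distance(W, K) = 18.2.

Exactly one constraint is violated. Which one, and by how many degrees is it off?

Perpendicular(FW, WK) — off by 3.90°.

S = (0.00, 0.00) ✓; SF at -26.00° ✓; |SF| = 46.60 ✓; ∠SFW = 80.90° ✓; |FW| = 41.20 ✓; ∠(FW, WK) = 86.10° ✗; |WK| = 18.20 ✓.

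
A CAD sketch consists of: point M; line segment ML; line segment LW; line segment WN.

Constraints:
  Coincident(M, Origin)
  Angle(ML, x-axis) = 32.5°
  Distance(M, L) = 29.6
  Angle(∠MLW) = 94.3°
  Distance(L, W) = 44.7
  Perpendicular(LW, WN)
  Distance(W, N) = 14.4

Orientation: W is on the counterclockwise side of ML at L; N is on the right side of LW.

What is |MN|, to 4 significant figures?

64.27

M is at the origin; ML runs at 32.5° with length 29.6, so L = 29.6·(cos 32.5°, sin 32.5°) = (24.96, 15.90). ∠MLW = 94.3°, so LW runs at 32.5° + (180° − 94.3°) = 118.2° from the x-axis; with |LW| = 44.7, W = L + 44.7·(cos 118.2°, sin 118.2°) = (3.841, 55.30). LW ⟂ WN; with |WN| = 14.4 on the right of LW, N = W + 14.4·(0.8813, 0.4726) = (16.53, 62.10). Then |MN| = |N − M| = 64.27.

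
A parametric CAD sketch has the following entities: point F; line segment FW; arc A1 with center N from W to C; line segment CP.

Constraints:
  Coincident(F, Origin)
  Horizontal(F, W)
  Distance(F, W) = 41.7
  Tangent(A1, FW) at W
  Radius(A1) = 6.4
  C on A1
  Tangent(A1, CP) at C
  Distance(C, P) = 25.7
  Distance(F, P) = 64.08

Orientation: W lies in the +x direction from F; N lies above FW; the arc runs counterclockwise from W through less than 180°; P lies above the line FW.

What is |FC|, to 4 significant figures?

47.70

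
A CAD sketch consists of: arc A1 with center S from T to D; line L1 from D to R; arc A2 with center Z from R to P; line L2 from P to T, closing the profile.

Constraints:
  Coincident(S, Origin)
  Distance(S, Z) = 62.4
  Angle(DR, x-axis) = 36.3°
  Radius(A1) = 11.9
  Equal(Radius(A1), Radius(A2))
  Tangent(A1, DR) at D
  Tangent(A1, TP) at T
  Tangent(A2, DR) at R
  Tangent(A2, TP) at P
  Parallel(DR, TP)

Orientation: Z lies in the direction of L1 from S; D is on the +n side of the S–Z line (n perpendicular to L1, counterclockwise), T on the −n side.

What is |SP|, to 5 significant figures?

63.525

The slot axis is L1's direction at 36.3°, so u = (cos 36.3°, sin 36.3°) = (0.80593, 0.59201) and n = (−sin 36.3°, cos 36.3°) = (-0.59201, 0.80593). S is at the origin and Z lies 62.4 along u from S, so Z = 62.4·u = (50.290, 36.942). Tangency of A1 to both parallel lines with radius 11.9 puts D and T at S ± 11.9·n: D = (-7.0450, 9.5905), T = (7.0450, -9.5905). Equal radii place R and P the same way about Z: R = Z + 11.9·n = (43.245, 46.532), P = Z − 11.9·n = (57.335, 27.351). Then |SP| = |P − S| = 63.525.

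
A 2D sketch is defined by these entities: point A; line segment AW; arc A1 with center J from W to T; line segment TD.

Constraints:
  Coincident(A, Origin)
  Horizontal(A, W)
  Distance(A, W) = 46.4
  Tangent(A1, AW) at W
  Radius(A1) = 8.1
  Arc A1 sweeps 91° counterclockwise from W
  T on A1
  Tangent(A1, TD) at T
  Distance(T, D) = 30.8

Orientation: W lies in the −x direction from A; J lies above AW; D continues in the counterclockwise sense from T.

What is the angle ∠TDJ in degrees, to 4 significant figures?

14.73°

On A1, W sits at bearing -90° from J; a 91° counterclockwise sweep puts T at bearing 1°, so T = J + 8.1·(cos 1°, sin 1°) = (-38.30, 8.241). Tangency of A1 to TD means the radius JT is perpendicular to TD, so TD runs along (−sin 1°, cos 1°); with |TD| = 30.8, D = (-38.84, 39.04). Then cos ∠TDJ = DT·DJ / (|DT||DJ|), giving 14.73°.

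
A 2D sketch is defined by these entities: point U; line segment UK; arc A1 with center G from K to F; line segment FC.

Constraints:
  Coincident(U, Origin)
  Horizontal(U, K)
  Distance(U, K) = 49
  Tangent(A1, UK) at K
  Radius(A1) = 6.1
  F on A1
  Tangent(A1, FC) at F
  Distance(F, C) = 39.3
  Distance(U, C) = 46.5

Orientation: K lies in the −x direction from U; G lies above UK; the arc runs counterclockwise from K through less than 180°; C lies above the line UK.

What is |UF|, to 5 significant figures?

43.672

Checks: U = (0.00, 0.00) ✓; |GF| = 6.100 ✓; ∠(GF, FC) = 90.00° ✓; |FC| = 39.30 ✓; |UC| = 46.50 ✓.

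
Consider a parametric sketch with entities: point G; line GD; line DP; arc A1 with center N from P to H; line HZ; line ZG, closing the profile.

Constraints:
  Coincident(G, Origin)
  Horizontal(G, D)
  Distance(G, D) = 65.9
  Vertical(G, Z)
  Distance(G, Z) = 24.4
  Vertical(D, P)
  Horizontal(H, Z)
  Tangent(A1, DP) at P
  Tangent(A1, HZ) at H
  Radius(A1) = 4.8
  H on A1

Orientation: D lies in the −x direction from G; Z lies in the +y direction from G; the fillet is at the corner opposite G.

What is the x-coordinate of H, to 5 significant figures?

-61.100

The virtual corner opposite G is at (-65.900, 24.400). A1 meets DP tangentially, so NP is at right angles to DP and A1 meets HZ tangentially, so NH is at right angles to HZ, with radius 4.8, so the center N sits 4.8 in from both sides at N = (-61.100, 19.600). That places the tangent points at P = (-65.900, 19.600) on DP and H = (-61.100, 24.400) on HZ. So H.x = -61.100.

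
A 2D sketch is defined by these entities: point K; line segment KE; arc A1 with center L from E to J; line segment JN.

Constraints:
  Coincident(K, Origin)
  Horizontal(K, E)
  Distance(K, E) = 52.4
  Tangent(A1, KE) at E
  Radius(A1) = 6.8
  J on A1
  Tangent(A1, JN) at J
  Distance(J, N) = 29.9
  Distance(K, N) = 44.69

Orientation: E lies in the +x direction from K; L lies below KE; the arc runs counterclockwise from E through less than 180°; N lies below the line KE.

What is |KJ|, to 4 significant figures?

46.49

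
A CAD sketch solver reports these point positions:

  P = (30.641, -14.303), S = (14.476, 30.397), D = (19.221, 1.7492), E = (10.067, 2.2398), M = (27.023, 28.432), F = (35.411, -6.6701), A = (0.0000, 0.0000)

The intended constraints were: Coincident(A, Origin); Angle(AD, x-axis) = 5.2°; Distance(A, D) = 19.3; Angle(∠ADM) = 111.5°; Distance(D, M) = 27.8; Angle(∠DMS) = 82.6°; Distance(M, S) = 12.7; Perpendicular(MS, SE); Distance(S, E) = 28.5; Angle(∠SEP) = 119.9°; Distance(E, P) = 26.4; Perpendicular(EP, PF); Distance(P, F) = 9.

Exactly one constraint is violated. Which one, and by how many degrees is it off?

Perpendicular(EP, PF) — off by 6.80°.

A = (0.00, 0.00) ✓; AD at 5.200° ✓; |AD| = 19.30 ✓; ∠ADM = 111.5° ✓; |DM| = 27.80 ✓; ∠DMS = 82.60° ✓; |MS| = 12.70 ✓; ∠(MS, SE) = 90.00° ✓; |SE| = 28.50 ✓; ∠SEP = 119.9° ✓; |EP| = 26.40 ✓; ∠(EP, PF) = 96.80° ✗; |PF| = 9.001 ✓.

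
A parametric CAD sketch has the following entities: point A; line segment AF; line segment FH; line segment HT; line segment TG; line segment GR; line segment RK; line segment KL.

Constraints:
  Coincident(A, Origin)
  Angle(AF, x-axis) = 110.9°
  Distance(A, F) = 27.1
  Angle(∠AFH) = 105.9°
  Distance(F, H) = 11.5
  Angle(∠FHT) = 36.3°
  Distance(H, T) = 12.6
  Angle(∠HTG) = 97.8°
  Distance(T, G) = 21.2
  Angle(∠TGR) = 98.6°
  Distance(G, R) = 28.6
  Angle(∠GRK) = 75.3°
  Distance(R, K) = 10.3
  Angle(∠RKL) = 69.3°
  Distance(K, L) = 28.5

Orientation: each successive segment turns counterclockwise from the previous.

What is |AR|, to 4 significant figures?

57.71

A is at the origin; AF runs at 110.9° with length 27.1, so F = (-9.668, 25.32). ∠AFH = 105.9° gives FH at -175.0° from the x-axis; with |FH| = 11.5, H = (-21.12, 24.31). ∠FHT = 36.3° gives HT at -31.30° from the x-axis; with |HT| = 12.6, T = (-10.36, 17.77). ∠HTG = 97.8° gives TG at 50.90° from the x-axis; with |TG| = 21.2, G = (3.013, 34.22). ∠TGR = 98.6° gives GR at 132.3° from the x-axis; with |GR| = 28.6, R = (-16.24, 55.37). Then |AR| = |R − A| = 57.71.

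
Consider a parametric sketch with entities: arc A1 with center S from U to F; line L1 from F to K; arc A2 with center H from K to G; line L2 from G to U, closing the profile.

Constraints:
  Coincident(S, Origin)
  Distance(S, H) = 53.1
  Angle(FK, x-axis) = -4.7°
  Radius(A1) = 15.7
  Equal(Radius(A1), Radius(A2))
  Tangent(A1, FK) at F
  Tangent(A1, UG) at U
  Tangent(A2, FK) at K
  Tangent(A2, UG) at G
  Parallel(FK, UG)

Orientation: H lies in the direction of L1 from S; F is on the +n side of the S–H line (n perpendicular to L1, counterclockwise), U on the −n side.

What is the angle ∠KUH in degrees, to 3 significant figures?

14.1°

Tangency of A1 to both parallel lines with radius 15.7 puts F and U at S ± 15.7·n: F = (1.29, 15.6), U = (-1.29, -15.6). Equal radii place K and G the same way about H: K = H + 15.7·n = (54.2, 11.3), G = H − 15.7·n = (51.6, -20.0). Then cos ∠KUH = UK·UH / (|UK||UH|), giving 14.1°.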